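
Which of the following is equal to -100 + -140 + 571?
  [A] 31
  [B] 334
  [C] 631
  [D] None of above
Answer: D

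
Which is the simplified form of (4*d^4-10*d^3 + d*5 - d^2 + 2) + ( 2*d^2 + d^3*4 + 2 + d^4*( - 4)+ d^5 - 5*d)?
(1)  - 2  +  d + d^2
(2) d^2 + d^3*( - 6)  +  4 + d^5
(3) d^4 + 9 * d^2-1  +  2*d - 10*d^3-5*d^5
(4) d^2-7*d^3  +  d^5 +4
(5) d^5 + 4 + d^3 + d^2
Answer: 2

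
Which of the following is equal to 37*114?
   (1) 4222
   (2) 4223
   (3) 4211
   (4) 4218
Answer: 4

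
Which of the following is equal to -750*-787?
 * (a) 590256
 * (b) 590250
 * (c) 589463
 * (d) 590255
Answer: b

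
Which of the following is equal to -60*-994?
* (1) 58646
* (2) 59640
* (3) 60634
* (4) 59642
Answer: 2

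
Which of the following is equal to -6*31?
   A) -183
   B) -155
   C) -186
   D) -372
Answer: C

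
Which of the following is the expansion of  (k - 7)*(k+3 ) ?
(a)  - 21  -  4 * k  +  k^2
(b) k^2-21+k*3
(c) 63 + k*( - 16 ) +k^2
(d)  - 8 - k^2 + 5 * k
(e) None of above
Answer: a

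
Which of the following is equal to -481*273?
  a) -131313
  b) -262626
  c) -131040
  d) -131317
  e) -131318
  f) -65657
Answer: a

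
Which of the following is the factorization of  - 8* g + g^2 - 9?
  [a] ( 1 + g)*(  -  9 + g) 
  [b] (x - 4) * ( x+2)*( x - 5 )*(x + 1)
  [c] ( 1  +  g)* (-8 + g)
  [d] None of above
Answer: a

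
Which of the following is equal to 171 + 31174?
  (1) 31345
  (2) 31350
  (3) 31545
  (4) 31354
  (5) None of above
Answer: 1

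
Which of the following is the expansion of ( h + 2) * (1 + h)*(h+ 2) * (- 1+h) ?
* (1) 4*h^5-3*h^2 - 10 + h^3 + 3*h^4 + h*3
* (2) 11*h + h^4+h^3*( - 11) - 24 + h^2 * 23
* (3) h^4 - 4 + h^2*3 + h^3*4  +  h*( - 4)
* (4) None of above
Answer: 3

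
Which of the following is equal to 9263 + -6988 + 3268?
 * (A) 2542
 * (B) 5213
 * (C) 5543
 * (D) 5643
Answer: C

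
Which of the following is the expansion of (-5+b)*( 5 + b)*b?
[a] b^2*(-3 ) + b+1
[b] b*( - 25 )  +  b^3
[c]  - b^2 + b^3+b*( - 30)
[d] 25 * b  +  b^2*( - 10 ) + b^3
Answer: b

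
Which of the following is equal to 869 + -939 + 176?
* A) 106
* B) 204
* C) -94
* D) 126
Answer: A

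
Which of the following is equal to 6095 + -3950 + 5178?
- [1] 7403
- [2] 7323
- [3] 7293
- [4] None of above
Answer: 2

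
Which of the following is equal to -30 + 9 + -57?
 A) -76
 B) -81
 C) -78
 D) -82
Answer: C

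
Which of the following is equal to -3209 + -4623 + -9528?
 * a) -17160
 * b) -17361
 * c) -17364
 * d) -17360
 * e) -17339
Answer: d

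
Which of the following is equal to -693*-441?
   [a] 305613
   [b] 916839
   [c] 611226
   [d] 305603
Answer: a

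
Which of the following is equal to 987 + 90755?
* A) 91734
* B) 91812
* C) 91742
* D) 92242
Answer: C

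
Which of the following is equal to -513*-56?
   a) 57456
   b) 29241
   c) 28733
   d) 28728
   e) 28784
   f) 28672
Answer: d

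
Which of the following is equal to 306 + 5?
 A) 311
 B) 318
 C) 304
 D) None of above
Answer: A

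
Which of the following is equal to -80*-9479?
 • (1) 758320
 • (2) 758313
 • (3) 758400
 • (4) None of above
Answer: 1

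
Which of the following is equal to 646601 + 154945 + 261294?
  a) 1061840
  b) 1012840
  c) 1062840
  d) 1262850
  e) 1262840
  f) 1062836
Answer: c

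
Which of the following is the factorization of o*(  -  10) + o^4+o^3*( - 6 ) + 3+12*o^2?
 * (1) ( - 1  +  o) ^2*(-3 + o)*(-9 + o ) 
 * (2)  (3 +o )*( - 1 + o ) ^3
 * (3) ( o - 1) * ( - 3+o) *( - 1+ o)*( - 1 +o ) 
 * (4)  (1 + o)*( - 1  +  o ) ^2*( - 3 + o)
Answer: 3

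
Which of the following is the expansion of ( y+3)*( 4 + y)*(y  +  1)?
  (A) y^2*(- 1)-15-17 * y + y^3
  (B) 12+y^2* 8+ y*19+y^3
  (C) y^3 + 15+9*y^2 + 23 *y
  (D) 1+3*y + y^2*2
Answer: B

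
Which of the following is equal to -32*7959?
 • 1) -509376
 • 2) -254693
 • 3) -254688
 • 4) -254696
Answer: 3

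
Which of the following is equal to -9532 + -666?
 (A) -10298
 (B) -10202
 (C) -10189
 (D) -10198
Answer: D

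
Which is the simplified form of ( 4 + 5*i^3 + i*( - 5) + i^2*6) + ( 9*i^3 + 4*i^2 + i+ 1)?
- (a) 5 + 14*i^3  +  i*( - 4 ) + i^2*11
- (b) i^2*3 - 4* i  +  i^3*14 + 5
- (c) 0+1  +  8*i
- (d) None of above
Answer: d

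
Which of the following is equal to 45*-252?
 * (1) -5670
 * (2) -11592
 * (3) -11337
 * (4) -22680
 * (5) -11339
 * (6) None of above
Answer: 6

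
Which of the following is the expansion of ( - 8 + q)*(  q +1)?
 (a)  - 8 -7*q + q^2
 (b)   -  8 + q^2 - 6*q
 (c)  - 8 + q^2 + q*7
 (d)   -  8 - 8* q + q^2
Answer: a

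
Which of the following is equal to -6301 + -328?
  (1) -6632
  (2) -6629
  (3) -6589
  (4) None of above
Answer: 2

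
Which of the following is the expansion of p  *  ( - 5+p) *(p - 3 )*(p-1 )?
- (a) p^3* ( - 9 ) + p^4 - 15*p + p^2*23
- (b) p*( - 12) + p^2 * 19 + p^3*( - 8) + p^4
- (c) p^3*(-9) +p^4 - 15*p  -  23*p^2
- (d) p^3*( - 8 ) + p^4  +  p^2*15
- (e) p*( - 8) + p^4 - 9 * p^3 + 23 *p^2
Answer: a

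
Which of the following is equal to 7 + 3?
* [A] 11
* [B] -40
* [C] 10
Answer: C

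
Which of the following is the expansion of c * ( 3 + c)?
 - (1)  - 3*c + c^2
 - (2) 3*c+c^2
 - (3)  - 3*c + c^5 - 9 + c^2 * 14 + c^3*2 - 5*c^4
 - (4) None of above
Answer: 2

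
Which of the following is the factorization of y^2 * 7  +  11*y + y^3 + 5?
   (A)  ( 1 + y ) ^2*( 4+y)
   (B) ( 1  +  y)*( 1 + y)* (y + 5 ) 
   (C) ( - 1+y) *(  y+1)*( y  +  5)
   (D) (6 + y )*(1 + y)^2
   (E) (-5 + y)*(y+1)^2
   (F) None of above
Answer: B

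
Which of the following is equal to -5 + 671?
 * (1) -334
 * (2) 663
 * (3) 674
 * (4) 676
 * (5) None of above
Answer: 5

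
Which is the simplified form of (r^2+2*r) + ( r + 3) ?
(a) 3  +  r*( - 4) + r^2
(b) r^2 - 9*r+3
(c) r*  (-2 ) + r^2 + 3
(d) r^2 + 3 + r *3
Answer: d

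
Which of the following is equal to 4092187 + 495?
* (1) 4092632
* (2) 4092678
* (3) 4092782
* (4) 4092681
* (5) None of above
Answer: 5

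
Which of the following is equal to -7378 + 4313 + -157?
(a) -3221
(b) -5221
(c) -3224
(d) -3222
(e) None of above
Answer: d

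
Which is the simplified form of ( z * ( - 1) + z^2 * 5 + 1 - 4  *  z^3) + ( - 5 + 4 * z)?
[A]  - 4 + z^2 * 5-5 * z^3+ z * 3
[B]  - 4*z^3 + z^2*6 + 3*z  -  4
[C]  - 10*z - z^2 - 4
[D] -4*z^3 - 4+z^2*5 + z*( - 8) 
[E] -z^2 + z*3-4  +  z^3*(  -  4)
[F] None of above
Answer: F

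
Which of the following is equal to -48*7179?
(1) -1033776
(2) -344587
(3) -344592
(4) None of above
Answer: 3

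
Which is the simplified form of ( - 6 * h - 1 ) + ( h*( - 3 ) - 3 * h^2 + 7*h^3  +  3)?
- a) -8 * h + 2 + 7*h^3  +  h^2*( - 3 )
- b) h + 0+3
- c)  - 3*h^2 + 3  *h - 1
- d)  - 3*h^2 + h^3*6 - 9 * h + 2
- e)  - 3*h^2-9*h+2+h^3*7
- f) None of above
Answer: e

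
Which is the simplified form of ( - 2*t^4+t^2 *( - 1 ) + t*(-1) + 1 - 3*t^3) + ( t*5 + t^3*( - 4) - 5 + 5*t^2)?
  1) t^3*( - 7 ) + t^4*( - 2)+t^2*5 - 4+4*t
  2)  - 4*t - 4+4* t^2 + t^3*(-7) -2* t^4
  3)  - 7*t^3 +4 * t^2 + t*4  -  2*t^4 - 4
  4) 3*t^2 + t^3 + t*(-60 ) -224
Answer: 3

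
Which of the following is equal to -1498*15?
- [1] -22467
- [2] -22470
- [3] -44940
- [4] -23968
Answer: 2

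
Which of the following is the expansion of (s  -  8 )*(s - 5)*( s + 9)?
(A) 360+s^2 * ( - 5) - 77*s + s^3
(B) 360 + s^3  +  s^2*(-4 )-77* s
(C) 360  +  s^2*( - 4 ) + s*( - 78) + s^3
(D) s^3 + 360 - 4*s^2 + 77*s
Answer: B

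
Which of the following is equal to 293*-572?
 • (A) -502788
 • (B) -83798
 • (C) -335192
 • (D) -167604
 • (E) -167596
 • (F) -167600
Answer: E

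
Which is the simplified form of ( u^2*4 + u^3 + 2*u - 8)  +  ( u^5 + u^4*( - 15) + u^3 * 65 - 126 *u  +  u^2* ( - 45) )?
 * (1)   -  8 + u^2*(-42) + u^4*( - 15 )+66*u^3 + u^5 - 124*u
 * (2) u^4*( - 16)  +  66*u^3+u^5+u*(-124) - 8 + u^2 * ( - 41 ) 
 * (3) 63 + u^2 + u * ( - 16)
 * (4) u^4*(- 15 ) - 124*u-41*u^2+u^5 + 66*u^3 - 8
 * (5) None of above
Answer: 4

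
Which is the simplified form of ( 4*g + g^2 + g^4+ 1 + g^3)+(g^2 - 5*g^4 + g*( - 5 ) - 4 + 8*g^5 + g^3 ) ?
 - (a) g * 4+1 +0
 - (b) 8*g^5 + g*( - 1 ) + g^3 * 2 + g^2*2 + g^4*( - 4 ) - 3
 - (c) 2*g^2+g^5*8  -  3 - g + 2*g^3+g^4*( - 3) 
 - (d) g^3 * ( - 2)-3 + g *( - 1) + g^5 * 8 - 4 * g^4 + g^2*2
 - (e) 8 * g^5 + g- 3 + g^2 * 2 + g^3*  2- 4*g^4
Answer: b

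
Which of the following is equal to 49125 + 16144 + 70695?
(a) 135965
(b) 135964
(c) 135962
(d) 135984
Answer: b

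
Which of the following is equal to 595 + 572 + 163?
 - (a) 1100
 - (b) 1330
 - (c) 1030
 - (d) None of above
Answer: b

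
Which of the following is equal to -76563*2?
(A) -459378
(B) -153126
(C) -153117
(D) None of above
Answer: B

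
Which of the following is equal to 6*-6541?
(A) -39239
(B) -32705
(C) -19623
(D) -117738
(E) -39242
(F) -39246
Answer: F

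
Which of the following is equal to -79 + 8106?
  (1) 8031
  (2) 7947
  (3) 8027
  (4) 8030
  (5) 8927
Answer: 3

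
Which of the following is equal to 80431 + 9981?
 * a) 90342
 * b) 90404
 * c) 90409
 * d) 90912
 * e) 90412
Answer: e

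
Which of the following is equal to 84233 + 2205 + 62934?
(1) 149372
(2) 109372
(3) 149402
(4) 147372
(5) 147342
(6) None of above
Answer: 1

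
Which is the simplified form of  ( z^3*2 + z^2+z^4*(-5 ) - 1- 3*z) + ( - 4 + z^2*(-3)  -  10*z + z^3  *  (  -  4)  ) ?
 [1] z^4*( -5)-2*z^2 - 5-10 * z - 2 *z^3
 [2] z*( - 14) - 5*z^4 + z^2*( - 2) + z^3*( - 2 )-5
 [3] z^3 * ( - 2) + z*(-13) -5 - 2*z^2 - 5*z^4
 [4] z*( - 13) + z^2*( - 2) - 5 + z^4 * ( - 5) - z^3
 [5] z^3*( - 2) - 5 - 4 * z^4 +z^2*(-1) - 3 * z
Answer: 3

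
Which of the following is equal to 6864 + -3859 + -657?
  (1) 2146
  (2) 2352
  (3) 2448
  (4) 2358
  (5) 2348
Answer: 5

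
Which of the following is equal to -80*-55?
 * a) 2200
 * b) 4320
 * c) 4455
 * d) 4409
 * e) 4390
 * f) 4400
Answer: f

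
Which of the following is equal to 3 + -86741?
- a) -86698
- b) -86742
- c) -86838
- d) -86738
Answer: d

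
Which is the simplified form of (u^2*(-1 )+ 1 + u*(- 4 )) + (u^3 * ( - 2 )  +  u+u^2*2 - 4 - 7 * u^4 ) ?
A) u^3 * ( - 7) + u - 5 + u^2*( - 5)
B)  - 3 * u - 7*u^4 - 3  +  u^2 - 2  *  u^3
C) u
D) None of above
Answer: B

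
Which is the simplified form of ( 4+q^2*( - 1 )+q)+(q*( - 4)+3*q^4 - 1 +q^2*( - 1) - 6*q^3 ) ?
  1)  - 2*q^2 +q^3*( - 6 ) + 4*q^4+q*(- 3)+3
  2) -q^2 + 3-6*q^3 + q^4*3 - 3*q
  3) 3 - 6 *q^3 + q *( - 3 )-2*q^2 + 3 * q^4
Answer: 3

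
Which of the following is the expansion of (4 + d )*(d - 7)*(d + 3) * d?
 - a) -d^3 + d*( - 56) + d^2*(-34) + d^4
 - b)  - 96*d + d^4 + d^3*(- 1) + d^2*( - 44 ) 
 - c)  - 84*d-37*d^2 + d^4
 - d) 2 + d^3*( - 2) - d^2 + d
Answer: c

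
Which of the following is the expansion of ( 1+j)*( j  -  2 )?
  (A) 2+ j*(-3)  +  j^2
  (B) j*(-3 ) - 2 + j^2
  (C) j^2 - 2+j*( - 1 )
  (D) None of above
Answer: C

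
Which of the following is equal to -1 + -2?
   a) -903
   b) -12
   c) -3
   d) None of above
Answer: c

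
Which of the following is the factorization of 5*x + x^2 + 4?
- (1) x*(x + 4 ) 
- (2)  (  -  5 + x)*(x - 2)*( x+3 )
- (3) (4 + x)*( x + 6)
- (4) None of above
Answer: 4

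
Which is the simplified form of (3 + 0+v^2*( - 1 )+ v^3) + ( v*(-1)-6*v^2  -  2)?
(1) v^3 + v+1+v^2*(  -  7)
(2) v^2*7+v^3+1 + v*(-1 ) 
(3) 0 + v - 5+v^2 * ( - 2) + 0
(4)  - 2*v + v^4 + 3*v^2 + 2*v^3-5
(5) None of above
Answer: 5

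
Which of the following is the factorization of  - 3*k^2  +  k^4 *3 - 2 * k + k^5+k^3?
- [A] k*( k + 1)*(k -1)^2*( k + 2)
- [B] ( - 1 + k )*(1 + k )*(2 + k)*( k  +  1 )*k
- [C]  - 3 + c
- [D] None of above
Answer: B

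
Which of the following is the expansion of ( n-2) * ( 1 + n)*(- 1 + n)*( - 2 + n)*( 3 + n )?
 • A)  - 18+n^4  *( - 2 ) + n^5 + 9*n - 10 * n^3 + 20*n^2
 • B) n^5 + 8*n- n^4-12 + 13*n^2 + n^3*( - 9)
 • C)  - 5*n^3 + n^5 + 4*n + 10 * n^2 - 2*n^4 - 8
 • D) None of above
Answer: B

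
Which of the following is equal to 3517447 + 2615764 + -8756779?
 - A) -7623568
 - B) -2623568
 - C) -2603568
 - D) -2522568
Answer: B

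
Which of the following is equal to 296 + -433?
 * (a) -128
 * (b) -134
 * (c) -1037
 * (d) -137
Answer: d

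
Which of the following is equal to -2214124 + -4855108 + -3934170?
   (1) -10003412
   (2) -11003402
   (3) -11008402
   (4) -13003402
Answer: 2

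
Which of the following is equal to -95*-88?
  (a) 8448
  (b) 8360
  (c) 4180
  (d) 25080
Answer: b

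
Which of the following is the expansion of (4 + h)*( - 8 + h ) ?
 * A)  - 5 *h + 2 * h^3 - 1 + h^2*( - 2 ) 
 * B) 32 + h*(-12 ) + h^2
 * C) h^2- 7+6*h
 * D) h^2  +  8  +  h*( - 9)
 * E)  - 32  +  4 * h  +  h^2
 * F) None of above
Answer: F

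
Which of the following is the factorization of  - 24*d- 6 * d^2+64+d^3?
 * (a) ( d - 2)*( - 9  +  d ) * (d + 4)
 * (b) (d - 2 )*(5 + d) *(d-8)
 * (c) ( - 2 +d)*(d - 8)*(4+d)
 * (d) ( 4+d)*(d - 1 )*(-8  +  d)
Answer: c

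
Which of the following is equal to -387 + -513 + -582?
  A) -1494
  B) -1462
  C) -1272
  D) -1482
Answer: D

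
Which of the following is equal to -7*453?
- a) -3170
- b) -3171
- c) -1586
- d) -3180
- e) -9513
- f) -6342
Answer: b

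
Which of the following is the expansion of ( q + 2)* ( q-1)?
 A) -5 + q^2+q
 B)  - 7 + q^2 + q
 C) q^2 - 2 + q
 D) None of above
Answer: C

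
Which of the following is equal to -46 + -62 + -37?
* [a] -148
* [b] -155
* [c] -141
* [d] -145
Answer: d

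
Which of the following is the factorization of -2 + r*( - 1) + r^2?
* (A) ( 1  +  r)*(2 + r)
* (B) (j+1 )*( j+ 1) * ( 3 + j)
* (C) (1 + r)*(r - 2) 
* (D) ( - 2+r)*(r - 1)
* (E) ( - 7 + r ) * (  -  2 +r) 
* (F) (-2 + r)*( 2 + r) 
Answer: C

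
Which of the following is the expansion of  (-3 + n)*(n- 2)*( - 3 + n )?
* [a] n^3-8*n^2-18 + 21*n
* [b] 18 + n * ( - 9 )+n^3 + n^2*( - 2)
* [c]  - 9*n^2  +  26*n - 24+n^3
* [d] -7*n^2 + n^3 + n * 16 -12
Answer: a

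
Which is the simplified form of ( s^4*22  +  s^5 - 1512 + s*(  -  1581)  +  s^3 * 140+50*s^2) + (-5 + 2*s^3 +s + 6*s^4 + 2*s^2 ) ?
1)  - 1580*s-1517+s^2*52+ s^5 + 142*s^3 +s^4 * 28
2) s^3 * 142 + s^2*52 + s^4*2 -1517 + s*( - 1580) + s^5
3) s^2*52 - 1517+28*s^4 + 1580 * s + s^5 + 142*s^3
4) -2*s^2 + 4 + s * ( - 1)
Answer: 1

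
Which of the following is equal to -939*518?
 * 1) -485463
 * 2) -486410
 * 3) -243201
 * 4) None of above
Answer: 4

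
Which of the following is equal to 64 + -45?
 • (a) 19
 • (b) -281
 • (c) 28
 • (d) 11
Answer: a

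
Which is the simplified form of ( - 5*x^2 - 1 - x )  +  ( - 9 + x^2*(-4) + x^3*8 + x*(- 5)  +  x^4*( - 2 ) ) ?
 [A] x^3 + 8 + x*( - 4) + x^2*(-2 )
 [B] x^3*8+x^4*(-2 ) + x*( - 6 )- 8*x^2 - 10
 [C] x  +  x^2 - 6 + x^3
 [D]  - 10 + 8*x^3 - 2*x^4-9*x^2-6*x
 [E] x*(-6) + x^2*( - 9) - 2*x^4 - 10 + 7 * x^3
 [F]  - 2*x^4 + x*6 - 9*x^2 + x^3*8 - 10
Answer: D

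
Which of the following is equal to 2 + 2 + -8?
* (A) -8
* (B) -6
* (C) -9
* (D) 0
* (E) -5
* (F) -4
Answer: F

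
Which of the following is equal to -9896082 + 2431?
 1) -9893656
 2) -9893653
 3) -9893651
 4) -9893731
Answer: 3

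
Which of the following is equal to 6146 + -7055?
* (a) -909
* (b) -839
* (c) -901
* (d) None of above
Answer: a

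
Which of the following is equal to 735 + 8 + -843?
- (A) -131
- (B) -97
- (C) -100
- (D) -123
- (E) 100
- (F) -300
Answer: C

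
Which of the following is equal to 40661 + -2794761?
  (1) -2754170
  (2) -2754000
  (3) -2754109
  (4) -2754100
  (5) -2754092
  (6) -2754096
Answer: 4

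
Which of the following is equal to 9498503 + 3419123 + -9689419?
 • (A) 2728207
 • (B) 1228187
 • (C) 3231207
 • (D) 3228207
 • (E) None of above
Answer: D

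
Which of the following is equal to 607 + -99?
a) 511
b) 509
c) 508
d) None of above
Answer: c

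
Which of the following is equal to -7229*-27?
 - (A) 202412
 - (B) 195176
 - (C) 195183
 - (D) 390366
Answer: C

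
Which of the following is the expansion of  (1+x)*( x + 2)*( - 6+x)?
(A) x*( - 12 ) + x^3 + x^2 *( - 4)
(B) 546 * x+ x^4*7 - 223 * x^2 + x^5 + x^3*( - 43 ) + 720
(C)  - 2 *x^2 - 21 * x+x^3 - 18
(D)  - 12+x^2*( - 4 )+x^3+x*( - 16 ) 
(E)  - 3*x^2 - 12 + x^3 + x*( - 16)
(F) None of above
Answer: E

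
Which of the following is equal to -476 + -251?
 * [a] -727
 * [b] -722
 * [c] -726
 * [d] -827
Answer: a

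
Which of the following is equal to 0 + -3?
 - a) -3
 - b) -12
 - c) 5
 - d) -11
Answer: a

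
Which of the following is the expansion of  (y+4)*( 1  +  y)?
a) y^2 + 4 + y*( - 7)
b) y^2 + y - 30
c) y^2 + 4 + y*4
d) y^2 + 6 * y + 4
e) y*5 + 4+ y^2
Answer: e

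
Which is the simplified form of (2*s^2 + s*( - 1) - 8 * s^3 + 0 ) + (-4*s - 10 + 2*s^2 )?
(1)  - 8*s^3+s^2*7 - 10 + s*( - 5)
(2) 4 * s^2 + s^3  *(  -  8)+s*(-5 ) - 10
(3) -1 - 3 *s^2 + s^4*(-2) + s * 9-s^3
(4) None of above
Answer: 2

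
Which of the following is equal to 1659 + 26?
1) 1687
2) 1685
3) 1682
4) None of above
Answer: 2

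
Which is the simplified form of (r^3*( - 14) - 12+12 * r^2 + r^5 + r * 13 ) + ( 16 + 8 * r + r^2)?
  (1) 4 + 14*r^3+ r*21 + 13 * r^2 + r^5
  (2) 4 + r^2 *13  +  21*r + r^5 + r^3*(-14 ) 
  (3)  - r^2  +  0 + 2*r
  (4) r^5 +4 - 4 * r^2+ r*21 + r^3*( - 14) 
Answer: 2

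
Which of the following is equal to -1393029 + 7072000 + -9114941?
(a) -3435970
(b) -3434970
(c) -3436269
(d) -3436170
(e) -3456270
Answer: a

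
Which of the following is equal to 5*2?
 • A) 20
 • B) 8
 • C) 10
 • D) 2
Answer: C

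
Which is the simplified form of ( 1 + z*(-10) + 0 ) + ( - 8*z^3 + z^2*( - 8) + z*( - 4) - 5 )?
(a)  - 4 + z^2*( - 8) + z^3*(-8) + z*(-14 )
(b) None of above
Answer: a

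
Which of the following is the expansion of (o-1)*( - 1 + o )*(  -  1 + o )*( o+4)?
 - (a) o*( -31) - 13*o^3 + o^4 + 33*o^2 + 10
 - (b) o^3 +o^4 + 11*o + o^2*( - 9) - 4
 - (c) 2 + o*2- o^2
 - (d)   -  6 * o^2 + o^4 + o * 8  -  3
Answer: b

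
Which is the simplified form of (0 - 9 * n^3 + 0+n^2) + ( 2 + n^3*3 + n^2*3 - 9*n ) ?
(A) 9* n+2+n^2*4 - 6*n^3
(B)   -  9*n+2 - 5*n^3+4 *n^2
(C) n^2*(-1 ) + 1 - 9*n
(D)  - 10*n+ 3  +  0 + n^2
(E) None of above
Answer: E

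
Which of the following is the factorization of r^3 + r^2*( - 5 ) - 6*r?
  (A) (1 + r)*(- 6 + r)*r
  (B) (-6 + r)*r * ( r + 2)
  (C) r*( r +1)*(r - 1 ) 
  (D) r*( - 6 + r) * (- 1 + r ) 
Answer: A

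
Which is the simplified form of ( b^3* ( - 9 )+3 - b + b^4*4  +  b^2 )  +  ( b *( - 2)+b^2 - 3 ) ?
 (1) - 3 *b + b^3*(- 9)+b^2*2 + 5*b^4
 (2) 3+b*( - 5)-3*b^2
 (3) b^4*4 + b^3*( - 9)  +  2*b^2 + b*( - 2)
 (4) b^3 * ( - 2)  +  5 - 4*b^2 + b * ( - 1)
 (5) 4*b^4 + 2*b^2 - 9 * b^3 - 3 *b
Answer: 5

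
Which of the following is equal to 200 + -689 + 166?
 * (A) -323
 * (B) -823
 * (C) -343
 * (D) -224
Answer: A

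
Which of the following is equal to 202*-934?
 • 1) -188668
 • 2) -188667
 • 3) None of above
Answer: 1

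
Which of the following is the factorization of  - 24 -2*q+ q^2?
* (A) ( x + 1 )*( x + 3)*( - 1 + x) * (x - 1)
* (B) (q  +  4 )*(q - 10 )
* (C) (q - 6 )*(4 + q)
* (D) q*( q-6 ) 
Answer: C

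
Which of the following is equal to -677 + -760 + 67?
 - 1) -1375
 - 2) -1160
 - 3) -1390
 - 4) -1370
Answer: 4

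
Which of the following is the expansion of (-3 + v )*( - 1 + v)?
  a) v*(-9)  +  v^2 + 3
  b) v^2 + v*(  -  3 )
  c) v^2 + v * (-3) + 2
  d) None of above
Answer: d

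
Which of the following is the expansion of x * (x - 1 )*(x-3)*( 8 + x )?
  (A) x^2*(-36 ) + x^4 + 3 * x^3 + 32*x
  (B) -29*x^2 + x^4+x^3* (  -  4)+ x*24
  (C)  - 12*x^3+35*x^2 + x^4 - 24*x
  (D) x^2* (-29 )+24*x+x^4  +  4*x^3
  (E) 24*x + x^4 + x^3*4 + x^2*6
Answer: D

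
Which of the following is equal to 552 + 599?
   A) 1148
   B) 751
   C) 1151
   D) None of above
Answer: C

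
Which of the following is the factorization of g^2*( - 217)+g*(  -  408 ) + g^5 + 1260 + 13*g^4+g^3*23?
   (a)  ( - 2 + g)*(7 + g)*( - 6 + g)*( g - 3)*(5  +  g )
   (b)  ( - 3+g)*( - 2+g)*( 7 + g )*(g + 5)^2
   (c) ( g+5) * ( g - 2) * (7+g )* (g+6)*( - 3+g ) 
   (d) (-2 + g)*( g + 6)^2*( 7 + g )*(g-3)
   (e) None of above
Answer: c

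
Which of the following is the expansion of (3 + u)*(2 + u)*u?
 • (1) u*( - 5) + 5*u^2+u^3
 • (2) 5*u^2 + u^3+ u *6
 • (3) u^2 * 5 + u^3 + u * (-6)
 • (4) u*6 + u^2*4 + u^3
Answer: 2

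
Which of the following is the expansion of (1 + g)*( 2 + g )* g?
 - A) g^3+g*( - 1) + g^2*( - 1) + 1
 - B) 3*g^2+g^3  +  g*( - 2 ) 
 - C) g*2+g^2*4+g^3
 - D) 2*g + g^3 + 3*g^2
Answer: D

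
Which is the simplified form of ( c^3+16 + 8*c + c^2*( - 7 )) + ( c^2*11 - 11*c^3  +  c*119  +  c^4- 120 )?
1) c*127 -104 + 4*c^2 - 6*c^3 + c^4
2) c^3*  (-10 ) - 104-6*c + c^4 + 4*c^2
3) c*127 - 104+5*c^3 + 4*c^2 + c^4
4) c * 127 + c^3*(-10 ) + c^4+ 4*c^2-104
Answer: 4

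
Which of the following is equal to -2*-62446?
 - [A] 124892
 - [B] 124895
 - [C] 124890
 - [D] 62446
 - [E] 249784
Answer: A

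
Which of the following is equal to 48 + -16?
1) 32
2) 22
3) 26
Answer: 1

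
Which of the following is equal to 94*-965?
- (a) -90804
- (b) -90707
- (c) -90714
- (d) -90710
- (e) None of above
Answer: d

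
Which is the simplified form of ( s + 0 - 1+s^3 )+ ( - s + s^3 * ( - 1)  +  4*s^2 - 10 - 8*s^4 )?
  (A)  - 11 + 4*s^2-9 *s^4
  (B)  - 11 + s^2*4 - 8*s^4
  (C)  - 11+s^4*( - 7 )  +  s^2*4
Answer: B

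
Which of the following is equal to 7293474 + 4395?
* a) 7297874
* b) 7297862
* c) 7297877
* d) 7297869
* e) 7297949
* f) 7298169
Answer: d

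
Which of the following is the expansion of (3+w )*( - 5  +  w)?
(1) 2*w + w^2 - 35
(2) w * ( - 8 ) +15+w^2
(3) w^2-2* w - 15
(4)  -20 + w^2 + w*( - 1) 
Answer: 3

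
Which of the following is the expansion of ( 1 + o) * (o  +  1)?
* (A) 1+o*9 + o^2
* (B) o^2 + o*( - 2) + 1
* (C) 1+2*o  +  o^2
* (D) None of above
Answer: C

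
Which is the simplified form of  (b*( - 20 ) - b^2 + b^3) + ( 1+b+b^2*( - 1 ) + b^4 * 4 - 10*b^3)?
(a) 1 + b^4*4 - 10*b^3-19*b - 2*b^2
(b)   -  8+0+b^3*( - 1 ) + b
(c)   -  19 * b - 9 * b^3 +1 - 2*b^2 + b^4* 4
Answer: c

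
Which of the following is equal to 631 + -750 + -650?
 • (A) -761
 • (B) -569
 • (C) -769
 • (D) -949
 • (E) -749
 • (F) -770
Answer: C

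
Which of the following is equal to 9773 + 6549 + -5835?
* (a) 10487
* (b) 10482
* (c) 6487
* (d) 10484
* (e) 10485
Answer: a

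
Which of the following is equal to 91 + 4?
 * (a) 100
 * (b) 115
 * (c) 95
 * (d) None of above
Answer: c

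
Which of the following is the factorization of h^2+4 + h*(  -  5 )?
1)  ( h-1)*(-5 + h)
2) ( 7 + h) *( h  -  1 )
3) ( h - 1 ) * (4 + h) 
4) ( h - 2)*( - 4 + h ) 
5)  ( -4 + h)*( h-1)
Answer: 5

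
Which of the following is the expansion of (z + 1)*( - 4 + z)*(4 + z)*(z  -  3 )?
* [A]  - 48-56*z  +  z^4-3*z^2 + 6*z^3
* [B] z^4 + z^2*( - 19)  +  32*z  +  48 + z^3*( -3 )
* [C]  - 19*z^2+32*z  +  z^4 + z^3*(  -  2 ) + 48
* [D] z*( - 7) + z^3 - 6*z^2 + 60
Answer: C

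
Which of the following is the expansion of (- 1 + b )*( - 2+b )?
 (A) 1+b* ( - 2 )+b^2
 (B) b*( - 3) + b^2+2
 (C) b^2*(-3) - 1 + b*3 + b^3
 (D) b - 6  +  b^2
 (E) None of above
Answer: B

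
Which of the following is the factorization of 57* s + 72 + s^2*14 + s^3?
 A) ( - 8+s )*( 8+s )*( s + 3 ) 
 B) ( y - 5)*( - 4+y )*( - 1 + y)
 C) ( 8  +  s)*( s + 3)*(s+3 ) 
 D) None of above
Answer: C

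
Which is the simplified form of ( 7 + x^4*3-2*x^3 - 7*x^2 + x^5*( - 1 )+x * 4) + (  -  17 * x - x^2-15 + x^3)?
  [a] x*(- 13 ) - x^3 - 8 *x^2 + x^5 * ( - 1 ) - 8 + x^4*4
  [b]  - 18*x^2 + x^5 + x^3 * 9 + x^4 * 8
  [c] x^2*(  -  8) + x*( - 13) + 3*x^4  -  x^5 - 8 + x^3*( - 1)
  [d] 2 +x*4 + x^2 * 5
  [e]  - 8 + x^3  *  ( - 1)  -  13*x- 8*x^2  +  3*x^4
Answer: c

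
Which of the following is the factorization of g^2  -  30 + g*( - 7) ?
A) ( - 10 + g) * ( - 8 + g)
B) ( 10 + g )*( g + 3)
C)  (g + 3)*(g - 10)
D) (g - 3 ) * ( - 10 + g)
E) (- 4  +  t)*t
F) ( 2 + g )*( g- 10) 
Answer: C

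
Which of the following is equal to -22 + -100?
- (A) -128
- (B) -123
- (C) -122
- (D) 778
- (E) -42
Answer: C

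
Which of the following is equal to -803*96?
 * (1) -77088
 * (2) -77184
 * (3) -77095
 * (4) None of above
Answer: 1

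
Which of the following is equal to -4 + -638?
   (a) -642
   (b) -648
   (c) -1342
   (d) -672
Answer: a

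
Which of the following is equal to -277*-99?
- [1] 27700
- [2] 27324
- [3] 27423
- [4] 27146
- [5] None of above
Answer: 3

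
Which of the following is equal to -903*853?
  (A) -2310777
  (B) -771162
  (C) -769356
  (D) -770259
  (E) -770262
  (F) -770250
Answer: D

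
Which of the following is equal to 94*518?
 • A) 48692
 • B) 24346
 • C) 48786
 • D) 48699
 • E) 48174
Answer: A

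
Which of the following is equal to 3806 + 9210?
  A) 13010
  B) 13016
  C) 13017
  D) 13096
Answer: B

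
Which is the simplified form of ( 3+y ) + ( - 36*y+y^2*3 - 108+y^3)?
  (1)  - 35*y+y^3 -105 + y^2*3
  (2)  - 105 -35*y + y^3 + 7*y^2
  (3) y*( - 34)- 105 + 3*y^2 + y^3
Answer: 1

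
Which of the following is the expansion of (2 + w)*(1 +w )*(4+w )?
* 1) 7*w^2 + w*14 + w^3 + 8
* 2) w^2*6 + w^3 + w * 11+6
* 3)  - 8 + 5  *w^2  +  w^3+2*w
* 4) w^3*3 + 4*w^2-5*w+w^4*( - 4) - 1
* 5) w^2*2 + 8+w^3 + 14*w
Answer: 1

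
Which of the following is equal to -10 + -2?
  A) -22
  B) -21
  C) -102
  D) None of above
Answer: D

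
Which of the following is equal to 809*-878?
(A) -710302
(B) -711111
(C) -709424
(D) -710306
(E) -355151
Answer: A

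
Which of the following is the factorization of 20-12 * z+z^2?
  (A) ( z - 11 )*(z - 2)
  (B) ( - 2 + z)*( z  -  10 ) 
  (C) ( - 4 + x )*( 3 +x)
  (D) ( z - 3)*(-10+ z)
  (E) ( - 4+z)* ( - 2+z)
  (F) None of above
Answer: B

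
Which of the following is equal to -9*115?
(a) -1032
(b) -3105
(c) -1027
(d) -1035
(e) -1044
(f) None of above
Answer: d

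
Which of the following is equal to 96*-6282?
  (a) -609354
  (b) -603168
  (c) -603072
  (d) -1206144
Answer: c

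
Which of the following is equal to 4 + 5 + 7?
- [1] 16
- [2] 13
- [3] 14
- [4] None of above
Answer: 1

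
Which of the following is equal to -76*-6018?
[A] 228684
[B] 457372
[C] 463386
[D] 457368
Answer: D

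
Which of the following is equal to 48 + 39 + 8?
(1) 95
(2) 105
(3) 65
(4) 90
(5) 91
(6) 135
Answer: 1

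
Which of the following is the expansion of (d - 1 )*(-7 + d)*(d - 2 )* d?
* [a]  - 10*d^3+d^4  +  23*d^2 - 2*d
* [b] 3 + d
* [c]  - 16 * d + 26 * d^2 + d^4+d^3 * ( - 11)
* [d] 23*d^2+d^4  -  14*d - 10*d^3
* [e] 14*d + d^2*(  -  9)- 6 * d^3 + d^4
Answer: d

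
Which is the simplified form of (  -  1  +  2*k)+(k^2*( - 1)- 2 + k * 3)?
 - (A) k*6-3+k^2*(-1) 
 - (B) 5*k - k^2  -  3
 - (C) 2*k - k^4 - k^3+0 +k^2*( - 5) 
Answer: B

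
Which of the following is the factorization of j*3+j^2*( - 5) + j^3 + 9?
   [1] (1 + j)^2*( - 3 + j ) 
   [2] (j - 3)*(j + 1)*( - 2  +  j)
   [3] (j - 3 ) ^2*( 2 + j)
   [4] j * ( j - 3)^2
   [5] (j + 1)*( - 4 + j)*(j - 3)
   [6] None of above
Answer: 6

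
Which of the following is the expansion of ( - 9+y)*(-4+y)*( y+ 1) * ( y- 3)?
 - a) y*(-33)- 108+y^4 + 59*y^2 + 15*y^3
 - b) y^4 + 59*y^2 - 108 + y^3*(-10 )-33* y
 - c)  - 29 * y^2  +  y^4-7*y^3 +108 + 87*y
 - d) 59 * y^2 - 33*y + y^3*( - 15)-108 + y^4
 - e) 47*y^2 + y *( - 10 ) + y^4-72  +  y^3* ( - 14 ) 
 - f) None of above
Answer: d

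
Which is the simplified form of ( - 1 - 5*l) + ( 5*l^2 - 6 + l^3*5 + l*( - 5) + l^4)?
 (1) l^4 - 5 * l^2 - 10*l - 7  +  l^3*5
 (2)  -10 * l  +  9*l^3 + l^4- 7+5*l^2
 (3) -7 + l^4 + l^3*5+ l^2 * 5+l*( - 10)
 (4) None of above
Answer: 3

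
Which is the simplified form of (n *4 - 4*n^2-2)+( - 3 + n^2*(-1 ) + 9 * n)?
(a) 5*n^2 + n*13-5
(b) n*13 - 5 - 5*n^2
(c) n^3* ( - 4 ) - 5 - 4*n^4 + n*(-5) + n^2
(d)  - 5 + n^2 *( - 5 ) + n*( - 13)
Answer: b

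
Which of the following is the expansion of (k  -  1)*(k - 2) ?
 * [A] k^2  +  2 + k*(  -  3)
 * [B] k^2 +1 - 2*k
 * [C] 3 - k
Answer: A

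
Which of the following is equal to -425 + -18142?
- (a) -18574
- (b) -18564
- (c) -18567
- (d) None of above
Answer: c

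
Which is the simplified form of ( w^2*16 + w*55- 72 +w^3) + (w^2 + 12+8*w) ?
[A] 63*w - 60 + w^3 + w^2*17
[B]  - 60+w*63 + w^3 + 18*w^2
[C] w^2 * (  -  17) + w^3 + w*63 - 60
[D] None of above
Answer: A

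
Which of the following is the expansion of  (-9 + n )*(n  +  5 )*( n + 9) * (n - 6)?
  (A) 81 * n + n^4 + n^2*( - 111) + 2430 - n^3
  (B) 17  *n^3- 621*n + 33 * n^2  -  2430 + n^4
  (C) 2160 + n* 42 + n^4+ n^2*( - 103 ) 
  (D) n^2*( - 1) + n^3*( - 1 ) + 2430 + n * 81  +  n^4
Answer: A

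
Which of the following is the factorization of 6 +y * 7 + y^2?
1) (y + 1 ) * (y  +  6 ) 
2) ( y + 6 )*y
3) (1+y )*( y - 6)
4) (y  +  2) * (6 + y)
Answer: 1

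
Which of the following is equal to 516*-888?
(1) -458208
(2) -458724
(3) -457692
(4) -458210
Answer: 1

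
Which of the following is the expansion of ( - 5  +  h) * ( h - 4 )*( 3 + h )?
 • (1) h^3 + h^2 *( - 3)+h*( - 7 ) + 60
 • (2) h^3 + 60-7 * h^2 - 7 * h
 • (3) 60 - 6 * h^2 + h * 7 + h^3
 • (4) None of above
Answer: 4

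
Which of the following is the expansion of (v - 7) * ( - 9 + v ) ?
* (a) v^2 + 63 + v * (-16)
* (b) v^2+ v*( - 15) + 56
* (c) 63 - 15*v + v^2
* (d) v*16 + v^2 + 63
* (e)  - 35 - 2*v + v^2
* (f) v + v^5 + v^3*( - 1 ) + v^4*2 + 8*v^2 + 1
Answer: a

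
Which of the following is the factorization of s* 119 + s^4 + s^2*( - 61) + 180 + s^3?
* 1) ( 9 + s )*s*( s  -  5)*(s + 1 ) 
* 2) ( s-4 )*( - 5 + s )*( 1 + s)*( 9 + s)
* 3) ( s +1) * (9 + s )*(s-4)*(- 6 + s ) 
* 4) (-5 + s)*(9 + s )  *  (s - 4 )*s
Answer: 2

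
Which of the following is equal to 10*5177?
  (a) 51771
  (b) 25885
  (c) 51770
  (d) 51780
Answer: c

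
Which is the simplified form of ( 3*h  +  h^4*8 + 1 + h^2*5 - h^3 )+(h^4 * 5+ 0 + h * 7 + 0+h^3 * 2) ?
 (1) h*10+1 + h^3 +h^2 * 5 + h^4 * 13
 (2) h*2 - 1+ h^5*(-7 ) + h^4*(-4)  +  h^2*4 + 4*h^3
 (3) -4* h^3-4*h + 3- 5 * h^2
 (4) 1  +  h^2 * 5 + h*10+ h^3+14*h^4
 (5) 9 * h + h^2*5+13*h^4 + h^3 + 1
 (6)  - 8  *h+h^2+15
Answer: 1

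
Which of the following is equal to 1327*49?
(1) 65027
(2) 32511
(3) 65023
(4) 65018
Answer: 3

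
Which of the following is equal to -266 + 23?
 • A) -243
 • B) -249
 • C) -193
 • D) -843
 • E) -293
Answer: A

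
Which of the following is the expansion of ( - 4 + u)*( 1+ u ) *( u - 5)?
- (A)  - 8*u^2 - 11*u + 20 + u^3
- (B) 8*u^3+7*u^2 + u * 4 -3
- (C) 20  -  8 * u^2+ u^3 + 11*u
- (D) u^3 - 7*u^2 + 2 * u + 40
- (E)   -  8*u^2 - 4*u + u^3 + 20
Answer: C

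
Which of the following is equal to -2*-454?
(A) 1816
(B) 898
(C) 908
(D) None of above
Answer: C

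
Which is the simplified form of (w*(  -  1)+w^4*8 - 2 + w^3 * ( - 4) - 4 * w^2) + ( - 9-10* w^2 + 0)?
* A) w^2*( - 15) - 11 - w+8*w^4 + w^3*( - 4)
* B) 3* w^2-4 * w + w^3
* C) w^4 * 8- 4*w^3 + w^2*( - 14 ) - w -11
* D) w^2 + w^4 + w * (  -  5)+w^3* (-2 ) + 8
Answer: C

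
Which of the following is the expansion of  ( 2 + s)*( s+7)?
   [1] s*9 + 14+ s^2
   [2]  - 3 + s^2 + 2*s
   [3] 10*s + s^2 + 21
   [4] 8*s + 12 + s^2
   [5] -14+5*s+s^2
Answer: 1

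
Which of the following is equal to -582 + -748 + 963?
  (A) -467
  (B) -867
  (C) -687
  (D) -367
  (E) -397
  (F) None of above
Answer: D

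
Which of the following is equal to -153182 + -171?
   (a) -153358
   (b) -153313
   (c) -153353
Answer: c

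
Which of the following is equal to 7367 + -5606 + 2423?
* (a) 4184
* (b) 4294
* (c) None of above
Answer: a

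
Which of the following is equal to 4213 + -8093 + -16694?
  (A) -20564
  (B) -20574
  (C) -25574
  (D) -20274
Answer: B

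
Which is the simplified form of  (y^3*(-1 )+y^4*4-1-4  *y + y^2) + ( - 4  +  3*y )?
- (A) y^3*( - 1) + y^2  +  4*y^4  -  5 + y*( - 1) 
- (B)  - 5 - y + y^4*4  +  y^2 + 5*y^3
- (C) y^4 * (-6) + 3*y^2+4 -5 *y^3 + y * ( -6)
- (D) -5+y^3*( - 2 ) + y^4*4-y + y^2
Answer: A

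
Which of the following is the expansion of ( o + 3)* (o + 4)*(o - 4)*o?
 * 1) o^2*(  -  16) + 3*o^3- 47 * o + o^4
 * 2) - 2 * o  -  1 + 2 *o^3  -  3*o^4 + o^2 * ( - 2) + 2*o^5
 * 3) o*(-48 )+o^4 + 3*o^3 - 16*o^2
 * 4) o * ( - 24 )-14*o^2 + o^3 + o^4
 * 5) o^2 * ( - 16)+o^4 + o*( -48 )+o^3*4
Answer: 3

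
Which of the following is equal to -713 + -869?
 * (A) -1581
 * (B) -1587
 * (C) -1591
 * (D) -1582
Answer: D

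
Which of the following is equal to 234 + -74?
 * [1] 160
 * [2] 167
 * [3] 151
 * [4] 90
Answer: 1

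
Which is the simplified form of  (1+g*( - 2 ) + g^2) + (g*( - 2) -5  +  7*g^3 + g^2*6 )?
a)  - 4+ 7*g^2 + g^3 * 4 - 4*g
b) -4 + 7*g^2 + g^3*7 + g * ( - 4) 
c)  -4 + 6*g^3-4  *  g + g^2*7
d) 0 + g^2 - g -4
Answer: b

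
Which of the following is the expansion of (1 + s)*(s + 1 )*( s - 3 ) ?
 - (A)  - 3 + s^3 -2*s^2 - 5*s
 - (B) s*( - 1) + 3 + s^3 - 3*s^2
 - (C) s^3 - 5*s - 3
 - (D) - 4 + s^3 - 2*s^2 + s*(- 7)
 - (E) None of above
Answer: E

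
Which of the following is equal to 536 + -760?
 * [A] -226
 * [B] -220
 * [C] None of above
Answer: C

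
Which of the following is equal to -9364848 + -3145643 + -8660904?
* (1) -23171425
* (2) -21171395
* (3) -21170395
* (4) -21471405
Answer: 2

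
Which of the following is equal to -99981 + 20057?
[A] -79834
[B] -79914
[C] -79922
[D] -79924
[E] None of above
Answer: D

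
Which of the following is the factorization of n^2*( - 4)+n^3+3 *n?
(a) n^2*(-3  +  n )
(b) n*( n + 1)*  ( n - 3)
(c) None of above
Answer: c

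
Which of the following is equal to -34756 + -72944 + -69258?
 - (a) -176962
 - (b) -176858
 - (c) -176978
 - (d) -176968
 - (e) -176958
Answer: e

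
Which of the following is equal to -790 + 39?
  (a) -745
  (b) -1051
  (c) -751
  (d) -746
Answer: c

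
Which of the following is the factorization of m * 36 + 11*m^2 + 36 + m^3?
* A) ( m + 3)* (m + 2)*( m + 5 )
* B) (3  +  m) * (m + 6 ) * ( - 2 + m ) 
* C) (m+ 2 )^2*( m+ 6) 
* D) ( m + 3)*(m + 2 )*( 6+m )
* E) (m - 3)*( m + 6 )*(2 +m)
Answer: D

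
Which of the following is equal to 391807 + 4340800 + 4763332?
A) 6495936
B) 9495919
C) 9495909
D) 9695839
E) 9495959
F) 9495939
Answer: F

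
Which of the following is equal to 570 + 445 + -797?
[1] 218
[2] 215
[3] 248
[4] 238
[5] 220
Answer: 1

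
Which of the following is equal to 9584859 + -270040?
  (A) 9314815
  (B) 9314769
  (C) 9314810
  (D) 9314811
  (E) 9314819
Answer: E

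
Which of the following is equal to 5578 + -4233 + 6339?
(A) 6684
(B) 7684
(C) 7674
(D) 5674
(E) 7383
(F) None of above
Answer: B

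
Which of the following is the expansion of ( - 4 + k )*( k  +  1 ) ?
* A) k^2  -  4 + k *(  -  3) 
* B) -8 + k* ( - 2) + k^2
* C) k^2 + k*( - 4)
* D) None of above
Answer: A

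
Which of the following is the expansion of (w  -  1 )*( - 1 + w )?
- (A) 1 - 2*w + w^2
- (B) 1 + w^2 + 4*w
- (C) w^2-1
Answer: A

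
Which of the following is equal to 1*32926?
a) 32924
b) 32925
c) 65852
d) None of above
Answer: d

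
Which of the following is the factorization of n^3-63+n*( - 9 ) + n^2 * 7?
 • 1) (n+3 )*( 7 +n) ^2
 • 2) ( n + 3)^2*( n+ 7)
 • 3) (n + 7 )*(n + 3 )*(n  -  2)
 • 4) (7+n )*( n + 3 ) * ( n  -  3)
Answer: 4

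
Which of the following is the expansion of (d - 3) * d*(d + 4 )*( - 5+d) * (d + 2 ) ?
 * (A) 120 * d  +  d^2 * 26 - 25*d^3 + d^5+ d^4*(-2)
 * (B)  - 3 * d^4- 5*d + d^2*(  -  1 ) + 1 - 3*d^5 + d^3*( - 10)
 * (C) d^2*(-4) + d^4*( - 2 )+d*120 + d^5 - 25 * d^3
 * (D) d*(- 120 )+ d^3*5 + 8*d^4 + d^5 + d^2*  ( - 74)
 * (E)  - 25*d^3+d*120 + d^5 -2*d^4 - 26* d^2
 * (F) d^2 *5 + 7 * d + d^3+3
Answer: A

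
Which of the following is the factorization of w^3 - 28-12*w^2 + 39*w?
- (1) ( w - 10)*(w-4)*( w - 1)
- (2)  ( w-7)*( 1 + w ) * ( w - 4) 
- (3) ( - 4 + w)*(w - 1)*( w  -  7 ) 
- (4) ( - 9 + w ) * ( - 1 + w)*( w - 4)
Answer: 3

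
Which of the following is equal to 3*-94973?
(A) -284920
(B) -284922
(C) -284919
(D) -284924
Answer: C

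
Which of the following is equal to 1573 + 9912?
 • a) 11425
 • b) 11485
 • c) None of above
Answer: b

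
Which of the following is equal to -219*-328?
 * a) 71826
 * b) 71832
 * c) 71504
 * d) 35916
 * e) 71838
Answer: b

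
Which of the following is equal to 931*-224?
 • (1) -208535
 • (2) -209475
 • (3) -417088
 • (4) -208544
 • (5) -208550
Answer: 4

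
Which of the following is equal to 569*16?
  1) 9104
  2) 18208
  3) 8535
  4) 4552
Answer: 1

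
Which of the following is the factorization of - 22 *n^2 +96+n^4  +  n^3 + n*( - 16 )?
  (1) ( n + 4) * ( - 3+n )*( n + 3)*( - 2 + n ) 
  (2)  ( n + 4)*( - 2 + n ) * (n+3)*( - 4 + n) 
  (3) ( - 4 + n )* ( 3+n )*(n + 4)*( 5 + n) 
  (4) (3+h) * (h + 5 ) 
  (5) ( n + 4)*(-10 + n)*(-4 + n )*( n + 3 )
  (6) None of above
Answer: 2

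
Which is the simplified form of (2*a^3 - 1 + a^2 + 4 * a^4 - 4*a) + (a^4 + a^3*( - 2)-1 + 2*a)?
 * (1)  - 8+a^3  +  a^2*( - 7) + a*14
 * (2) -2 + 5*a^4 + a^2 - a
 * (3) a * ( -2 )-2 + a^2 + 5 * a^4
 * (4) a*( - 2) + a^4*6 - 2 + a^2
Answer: 3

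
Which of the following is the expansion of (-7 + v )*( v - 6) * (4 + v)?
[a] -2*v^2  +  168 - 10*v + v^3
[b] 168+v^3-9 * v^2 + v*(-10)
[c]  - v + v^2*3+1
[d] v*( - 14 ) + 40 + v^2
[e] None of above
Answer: b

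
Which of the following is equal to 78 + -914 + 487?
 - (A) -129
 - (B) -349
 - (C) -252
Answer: B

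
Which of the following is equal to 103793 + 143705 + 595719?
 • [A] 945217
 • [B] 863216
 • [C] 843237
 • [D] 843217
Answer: D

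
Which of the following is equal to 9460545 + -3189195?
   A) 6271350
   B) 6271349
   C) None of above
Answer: A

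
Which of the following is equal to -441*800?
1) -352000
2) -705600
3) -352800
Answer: 3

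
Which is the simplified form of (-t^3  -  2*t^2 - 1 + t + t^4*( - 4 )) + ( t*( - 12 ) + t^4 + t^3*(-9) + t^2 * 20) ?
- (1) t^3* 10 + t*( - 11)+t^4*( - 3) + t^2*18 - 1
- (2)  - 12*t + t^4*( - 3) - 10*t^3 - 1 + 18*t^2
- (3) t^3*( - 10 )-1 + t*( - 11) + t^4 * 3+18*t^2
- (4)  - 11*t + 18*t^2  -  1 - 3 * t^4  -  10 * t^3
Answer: 4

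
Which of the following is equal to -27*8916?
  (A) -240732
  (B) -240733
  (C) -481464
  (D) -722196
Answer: A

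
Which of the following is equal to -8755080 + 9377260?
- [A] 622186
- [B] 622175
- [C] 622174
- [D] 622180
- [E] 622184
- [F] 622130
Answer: D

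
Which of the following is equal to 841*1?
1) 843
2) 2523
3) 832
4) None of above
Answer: 4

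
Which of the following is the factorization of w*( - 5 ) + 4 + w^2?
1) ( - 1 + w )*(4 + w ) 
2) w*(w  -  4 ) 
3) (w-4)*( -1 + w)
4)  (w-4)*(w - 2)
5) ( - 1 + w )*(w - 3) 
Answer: 3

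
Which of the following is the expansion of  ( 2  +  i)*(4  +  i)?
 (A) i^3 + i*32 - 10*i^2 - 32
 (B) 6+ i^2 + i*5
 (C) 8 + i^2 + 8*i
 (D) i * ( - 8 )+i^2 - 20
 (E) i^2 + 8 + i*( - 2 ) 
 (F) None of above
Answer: F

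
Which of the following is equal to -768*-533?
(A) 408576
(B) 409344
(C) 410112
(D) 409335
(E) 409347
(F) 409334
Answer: B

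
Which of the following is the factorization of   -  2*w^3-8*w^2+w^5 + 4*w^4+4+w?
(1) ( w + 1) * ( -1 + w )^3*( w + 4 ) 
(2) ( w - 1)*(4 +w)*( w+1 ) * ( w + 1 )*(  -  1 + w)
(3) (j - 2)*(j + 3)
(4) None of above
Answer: 2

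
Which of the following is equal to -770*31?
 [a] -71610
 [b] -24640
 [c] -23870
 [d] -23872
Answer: c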